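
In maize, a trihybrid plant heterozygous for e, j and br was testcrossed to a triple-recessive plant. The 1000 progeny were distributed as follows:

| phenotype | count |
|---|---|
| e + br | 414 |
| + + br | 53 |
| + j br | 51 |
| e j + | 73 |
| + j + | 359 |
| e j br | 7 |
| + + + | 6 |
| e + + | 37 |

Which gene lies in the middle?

j

The two most frequent reciprocal classes, e + br and + j +, are the parental types, so the F1 was e + br / + j +.
The two rarest classes, e j br and + + +, are the double crossovers. Comparing them with the parentals, only the j allele has switched, so j is the middle locus and the order is e – j – br.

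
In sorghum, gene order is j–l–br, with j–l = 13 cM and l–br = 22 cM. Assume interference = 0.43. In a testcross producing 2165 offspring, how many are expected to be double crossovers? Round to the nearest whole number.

Map distances give recombination frequencies of 0.130 and 0.220 for the two intervals.
With interference 0.43 (so coincidence = 0.57), expected double-crossover frequency = 0.130 × 0.220 × 0.57 = 0.01630.
Expected number = 0.01630 × 2165 = 35.29 ≈ 35.

35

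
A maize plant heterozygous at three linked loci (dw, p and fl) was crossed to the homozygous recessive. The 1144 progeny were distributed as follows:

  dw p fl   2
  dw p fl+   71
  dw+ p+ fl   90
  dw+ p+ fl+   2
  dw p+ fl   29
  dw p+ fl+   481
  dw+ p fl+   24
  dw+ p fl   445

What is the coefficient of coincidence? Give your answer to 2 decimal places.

The two most frequent reciprocal classes, dw+ p fl and dw p+ fl+, are the parental types, so the F1 was dw+ p fl / dw p+ fl+.
The two rarest classes, dw p fl and dw+ p+ fl+, are the double crossovers. Comparing them with the parentals, only the dw allele has switched, so dw is the middle locus and the order is p – dw – fl.
p–dw: (161 + 4)/1144 = 0.1442; dw–fl: (53 + 4)/1144 = 0.0498.
Expected DCO frequency = 0.1442 × 0.0498 ≈ 0.00718; observed = 4/1144 ≈ 0.00350.
Coefficient of coincidence = 0.00350/0.00718 ≈ 0.49.

0.49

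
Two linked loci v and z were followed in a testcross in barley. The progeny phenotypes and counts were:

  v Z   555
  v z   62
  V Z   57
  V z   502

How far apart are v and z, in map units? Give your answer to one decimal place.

10.1 map units

The two most frequent classes, V z (502) and v Z (555), are the parental types, so the F1 was V z / v Z.
The recombinant classes are V Z and v z: 57 + 62 = 119.
Recombination frequency = 119/1176 = 0.1012 ≈ 10.1%, i.e. 10.1 map units.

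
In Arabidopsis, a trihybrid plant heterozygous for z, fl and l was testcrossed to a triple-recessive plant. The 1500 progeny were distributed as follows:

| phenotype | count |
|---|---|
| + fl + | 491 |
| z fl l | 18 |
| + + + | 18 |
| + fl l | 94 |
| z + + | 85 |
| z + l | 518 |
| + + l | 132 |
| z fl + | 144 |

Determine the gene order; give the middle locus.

fl

The two most frequent reciprocal classes, + fl + and z + l, are the parental types, so the F1 was + fl + / z + l.
The two rarest classes, + + + and z fl l, are the double crossovers. Comparing them with the parentals, only the fl allele has switched, so fl is the middle locus and the order is z – fl – l.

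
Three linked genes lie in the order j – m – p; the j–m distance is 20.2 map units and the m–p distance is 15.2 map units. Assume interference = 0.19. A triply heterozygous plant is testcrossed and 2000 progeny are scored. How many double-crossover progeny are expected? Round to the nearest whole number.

50

Map distances give recombination frequencies of 0.202 and 0.152 for the two intervals.
With interference 0.19 (so coincidence = 0.81), expected double-crossover frequency = 0.202 × 0.152 × 0.81 = 0.02487.
Expected number = 0.02487 × 2000 = 49.74 ≈ 50.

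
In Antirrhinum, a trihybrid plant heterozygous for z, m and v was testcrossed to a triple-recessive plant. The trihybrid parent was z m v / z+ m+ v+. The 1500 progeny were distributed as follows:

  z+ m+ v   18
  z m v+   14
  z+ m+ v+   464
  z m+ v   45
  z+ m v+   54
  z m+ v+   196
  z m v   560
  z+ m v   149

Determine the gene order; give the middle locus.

The two rarest classes, z m v+ and z+ m+ v, are the double crossovers. Comparing them with the parentals, only the v allele has switched, so v is the middle locus and the order is z – v – m.

v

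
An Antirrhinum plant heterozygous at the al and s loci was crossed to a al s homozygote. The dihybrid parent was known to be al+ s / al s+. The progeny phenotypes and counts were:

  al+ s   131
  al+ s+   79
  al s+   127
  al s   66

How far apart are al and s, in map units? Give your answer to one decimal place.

36.0 map units

The recombinant classes are al+ s+ and al s: 79 + 66 = 145.
Recombination frequency = 145/403 = 0.3598 ≈ 36.0%, i.e. 36.0 map units.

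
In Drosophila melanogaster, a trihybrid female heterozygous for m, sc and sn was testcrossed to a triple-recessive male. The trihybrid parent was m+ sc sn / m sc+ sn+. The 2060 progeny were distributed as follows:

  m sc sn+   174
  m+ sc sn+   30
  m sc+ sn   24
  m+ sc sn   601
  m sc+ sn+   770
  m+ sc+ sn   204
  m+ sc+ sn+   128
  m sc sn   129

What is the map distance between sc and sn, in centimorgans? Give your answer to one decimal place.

The two rarest classes, m+ sc sn+ and m sc+ sn, are the double crossovers. Comparing them with the parentals, only the sn allele has switched, so sn is the middle locus and the order is m – sn – sc.
Crossovers in the sn–sc interval produce the single-crossover classes m+ sc+ sn and m sc sn+ (204 + 174 = 378) plus the double crossovers (54).
RF(sn–sc) = (378 + 54) / 2060 = 432/2060 = 0.2097 → 21.0 centimorgans.

21.0 centimorgans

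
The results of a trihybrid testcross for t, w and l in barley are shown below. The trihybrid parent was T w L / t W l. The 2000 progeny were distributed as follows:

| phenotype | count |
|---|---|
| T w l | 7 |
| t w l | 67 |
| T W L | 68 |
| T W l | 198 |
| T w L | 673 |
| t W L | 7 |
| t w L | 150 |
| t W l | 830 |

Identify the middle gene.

l

The two rarest classes, T w l and t W L, are the double crossovers. Comparing them with the parentals, only the l allele has switched, so l is the middle locus and the order is w – l – t.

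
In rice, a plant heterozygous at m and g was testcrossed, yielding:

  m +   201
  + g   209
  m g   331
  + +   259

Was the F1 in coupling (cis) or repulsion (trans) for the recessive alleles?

cis

The two most frequent classes are + + (259) and m g (331); these are the parental (non-recombinant) types.
So the F1 carried + + on one chromosome and m g on the other — the recessive alleles are on the same chromosome (cis / coupling).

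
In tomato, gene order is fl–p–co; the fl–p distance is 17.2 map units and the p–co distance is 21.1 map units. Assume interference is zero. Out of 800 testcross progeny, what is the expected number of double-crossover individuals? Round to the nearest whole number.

29

Map distances give recombination frequencies of 0.172 and 0.211 for the two intervals.
With no interference, expected double-crossover frequency = 0.172 × 0.211 = 0.03629.
Expected number = 0.03629 × 800 = 29.03 ≈ 29.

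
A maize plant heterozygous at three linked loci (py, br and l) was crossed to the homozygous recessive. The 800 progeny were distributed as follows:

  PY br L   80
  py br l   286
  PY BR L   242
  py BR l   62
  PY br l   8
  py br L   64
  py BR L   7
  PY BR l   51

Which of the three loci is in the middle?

py

The two most frequent reciprocal classes, PY BR L and py br l, are the parental types, so the F1 was PY BR L / py br l.
The two rarest classes, py BR L and PY br l, are the double crossovers. Comparing them with the parentals, only the py allele has switched, so py is the middle locus and the order is l – py – br.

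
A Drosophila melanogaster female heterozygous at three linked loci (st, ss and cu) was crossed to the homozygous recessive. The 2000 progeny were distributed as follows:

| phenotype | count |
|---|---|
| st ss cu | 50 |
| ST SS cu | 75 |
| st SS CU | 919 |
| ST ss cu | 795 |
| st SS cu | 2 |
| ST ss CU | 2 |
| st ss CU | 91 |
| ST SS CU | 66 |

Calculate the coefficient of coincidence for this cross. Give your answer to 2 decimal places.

The two most frequent reciprocal classes, st SS CU and ST ss cu, are the parental types, so the F1 was st SS CU / ST ss cu.
The two rarest classes, st SS cu and ST ss CU, are the double crossovers. Comparing them with the parentals, only the cu allele has switched, so cu is the middle locus and the order is st – cu – ss.
st–cu: (116 + 4)/2000 = 0.0600; cu–ss: (166 + 4)/2000 = 0.0850.
Expected DCO frequency = 0.0600 × 0.0850 ≈ 0.00510; observed = 4/2000 ≈ 0.00200.
Coefficient of coincidence = 0.00200/0.00510 ≈ 0.39.

0.39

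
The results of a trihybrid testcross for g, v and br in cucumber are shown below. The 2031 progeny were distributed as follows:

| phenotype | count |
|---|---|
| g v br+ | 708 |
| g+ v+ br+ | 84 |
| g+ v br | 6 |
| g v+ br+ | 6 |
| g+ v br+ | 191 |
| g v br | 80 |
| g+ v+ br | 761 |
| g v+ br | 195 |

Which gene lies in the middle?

v

The two most frequent reciprocal classes, g+ v+ br and g v br+, are the parental types, so the F1 was g+ v+ br / g v br+.
The two rarest classes, g+ v br and g v+ br+, are the double crossovers. Comparing them with the parentals, only the v allele has switched, so v is the middle locus and the order is br – v – g.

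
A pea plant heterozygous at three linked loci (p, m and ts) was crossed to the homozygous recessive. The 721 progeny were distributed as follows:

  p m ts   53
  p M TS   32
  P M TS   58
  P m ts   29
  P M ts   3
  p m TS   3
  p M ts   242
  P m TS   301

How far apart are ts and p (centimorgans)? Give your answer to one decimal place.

9.3 centimorgans

The two most frequent reciprocal classes, P m TS and p M ts, are the parental types, so the F1 was P m TS / p M ts.
The two rarest classes, p m TS and P M ts, are the double crossovers. Comparing them with the parentals, only the p allele has switched, so p is the middle locus and the order is m – p – ts.
Crossovers in the p–ts interval produce the single-crossover classes P m ts and p M TS (29 + 32 = 61) plus the double crossovers (6).
RF(p–ts) = (61 + 6) / 721 = 67/721 = 0.0929 → 9.3 centimorgans.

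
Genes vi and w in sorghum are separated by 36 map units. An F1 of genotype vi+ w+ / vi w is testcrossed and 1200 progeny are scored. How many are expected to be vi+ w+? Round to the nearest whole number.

384

A map distance of 36 map units corresponds to a recombination frequency of 0.360.
The F1 is vi+ w+ / vi w, so vi+ w+ is a parental gamete class with expected frequency (1 − r)/2 = 0.640/2 = 0.3200.
Expected number = 0.3200 × 1200 = 384.00 ≈ 384.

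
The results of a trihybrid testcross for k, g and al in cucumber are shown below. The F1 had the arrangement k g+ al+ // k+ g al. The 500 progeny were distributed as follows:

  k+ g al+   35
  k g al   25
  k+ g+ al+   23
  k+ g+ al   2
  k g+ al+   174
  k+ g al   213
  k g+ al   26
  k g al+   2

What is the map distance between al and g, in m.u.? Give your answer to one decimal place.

13.0 m.u.

The two rarest classes, k g al+ and k+ g+ al, are the double crossovers. Comparing them with the parentals, only the g allele has switched, so g is the middle locus and the order is al – g – k.
Crossovers in the al–g interval produce the single-crossover classes k g+ al and k+ g al+ (26 + 35 = 61) plus the double crossovers (4).
RF(al–g) = (61 + 4) / 500 = 65/500 = 0.1300 → 13.0 m.u.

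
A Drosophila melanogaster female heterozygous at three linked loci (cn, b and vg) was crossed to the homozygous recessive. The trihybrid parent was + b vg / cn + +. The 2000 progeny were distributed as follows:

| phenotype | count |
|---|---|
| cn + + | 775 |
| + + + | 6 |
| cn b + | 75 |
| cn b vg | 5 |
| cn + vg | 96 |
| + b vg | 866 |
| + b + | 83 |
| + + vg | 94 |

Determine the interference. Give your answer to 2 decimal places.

0.36

The two rarest classes, cn b vg and + + +, are the double crossovers. Comparing them with the parentals, only the cn allele has switched, so cn is the middle locus and the order is vg – cn – b.
vg–cn: (179 + 11)/2000 = 0.0950; cn–b: (169 + 11)/2000 = 0.0900.
Expected DCO frequency = 0.0950 × 0.0900 ≈ 0.00855; observed = 11/2000 ≈ 0.00550.
Coefficient of coincidence = 0.00550/0.00855 ≈ 0.64; interference = 1 − 0.64 = 0.36.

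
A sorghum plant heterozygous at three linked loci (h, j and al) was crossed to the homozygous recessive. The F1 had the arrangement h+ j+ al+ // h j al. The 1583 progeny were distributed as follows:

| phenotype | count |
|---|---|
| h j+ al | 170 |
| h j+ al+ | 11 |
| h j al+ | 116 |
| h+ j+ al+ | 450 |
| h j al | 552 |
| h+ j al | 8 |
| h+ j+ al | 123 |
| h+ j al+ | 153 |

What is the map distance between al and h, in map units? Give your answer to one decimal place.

The two rarest classes, h j+ al+ and h+ j al, are the double crossovers. Comparing them with the parentals, only the h allele has switched, so h is the middle locus and the order is al – h – j.
Crossovers in the al–h interval produce the single-crossover classes h+ j+ al and h j al+ (123 + 116 = 239) plus the double crossovers (19).
RF(al–h) = (239 + 19) / 1583 = 258/1583 = 0.1630 → 16.3 map units.

16.3 map units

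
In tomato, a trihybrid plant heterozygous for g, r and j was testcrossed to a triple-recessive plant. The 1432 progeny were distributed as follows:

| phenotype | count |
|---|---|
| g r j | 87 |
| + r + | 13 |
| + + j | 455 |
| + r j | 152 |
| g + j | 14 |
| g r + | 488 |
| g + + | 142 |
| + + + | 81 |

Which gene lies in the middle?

The two most frequent reciprocal classes, g r + and + + j, are the parental types, so the F1 was g r + / + + j.
The two rarest classes, + r + and g + j, are the double crossovers. Comparing them with the parentals, only the g allele has switched, so g is the middle locus and the order is j – g – r.

g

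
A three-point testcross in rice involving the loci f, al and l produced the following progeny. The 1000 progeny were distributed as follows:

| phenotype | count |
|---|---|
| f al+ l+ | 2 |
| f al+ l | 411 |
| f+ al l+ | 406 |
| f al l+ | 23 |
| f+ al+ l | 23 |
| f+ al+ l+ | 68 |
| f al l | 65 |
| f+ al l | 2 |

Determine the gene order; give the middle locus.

l

The two most frequent reciprocal classes, f al+ l and f+ al l+, are the parental types, so the F1 was f al+ l / f+ al l+.
The two rarest classes, f al+ l+ and f+ al l, are the double crossovers. Comparing them with the parentals, only the l allele has switched, so l is the middle locus and the order is al – l – f.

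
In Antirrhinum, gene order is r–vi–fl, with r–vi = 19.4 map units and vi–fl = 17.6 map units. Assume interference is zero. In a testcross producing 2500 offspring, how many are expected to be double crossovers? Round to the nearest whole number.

85

Map distances give recombination frequencies of 0.194 and 0.176 for the two intervals.
With no interference, expected double-crossover frequency = 0.194 × 0.176 = 0.03414.
Expected number = 0.03414 × 2500 = 85.36 ≈ 85.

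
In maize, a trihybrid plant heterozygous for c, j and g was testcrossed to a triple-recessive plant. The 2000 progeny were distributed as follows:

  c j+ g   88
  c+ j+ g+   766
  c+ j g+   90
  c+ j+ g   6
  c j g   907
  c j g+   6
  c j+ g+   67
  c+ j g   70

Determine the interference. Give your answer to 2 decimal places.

0.15

The two most frequent reciprocal classes, c j g and c+ j+ g+, are the parental types, so the F1 was c j g / c+ j+ g+.
The two rarest classes, c j g+ and c+ j+ g, are the double crossovers. Comparing them with the parentals, only the g allele has switched, so g is the middle locus and the order is c – g – j.
c–g: (137 + 12)/2000 = 0.0745; g–j: (178 + 12)/2000 = 0.0950.
Expected DCO frequency = 0.0745 × 0.0950 ≈ 0.00708; observed = 12/2000 ≈ 0.00600.
Coefficient of coincidence = 0.00600/0.00708 ≈ 0.85; interference = 1 − 0.85 = 0.15.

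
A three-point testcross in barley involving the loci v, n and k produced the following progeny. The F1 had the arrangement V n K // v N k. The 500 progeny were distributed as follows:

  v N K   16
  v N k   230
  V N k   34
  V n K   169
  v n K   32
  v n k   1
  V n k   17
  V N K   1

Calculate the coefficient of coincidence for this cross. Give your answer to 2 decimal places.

The two rarest classes, V N K and v n k, are the double crossovers. Comparing them with the parentals, only the n allele has switched, so n is the middle locus and the order is v – n – k.
v–n: (66 + 2)/500 = 0.1360; n–k: (33 + 2)/500 = 0.0700.
Expected DCO frequency = 0.1360 × 0.0700 ≈ 0.00952; observed = 2/500 ≈ 0.00400.
Coefficient of coincidence = 0.00400/0.00952 ≈ 0.42.

0.42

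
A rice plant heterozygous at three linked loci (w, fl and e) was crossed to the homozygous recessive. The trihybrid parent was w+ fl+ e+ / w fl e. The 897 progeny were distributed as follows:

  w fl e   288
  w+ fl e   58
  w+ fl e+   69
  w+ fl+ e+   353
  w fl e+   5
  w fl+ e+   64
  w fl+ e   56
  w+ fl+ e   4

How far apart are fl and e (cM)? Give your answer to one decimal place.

14.9 cM

The two rarest classes, w+ fl+ e and w fl e+, are the double crossovers. Comparing them with the parentals, only the e allele has switched, so e is the middle locus and the order is w – e – fl.
Crossovers in the e–fl interval produce the single-crossover classes w+ fl e+ and w fl+ e (69 + 56 = 125) plus the double crossovers (9).
RF(e–fl) = (125 + 9) / 897 = 134/897 = 0.1494 → 14.9 cM.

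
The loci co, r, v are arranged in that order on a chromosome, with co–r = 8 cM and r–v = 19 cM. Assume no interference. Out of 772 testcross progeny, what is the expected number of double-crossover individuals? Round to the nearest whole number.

Map distances give recombination frequencies of 0.080 and 0.190 for the two intervals.
With no interference, expected double-crossover frequency = 0.080 × 0.190 = 0.01520.
Expected number = 0.01520 × 772 = 11.73 ≈ 12.

12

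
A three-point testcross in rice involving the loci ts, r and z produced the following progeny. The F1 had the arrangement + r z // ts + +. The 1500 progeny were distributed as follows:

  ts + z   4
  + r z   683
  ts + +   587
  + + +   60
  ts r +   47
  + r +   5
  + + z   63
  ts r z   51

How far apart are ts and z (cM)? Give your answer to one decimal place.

8.0 cM

The two rarest classes, + r + and ts + z, are the double crossovers. Comparing them with the parentals, only the z allele has switched, so z is the middle locus and the order is ts – z – r.
Crossovers in the ts–z interval produce the single-crossover classes ts r z and + + + (51 + 60 = 111) plus the double crossovers (9).
RF(ts–z) = (111 + 9) / 1500 = 120/1500 = 0.0800 → 8.0 cM.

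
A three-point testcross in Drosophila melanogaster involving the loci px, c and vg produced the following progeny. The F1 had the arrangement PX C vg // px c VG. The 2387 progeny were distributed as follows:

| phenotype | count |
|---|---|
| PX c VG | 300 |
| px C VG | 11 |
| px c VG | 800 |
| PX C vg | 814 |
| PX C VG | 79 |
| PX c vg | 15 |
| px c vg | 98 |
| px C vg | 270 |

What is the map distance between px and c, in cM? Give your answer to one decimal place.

25.0 cM

The two rarest classes, PX c vg and px C VG, are the double crossovers. Comparing them with the parentals, only the c allele has switched, so c is the middle locus and the order is px – c – vg.
Crossovers in the px–c interval produce the single-crossover classes px C vg and PX c VG (270 + 300 = 570) plus the double crossovers (26).
RF(px–c) = (570 + 26) / 2387 = 596/2387 = 0.2497 → 25.0 cM.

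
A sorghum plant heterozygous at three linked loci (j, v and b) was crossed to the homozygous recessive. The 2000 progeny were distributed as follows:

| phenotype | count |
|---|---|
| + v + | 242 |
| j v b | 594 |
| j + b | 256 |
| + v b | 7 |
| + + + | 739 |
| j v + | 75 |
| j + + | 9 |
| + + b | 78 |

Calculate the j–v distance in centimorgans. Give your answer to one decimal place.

25.7 centimorgans

The two most frequent reciprocal classes, + + + and j v b, are the parental types, so the F1 was + + + / j v b.
The two rarest classes, j + + and + v b, are the double crossovers. Comparing them with the parentals, only the j allele has switched, so j is the middle locus and the order is b – j – v.
Crossovers in the j–v interval produce the single-crossover classes + v + and j + b (242 + 256 = 498) plus the double crossovers (16).
RF(j–v) = (498 + 16) / 2000 = 514/2000 = 0.2570 → 25.7 centimorgans.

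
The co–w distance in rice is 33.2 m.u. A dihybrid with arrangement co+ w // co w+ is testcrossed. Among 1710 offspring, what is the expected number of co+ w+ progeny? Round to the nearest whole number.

A map distance of 33.2 m.u. corresponds to a recombination frequency of 0.332.
The F1 is co+ w / co w+, so co+ w+ is a recombinant gamete class with expected frequency r/2 = 0.332/2 = 0.1660.
Expected number = 0.1660 × 1710 = 283.86 ≈ 284.

284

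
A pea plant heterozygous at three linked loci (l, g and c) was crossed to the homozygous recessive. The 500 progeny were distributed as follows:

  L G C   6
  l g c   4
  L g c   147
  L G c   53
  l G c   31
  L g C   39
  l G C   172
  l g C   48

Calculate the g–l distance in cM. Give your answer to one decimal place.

22.2 cM

The two most frequent reciprocal classes, L g c and l G C, are the parental types, so the F1 was L g c / l G C.
The two rarest classes, l g c and L G C, are the double crossovers. Comparing them with the parentals, only the l allele has switched, so l is the middle locus and the order is g – l – c.
Crossovers in the g–l interval produce the single-crossover classes L G c and l g C (53 + 48 = 101) plus the double crossovers (10).
RF(g–l) = (101 + 10) / 500 = 111/500 = 0.2220 → 22.2 cM.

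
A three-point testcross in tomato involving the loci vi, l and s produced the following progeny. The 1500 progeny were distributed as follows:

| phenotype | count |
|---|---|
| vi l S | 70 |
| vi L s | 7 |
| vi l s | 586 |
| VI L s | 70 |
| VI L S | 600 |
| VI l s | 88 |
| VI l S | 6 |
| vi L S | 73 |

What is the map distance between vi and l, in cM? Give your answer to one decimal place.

11.6 cM

The two most frequent reciprocal classes, vi l s and VI L S, are the parental types, so the F1 was vi l s / VI L S.
The two rarest classes, vi L s and VI l S, are the double crossovers. Comparing them with the parentals, only the l allele has switched, so l is the middle locus and the order is s – l – vi.
Crossovers in the l–vi interval produce the single-crossover classes VI l s and vi L S (88 + 73 = 161) plus the double crossovers (13).
RF(l–vi) = (161 + 13) / 1500 = 174/1500 = 0.1160 → 11.6 cM.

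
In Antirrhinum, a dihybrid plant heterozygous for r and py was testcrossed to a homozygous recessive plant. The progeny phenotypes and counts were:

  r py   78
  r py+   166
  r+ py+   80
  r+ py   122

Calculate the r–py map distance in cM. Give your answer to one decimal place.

The two most frequent classes, r+ py (122) and r py+ (166), are the parental types, so the F1 was r+ py / r py+.
The recombinant classes are r+ py+ and r py: 80 + 78 = 158.
Recombination frequency = 158/446 = 0.3543 ≈ 35.4%, i.e. 35.4 cM.

35.4 cM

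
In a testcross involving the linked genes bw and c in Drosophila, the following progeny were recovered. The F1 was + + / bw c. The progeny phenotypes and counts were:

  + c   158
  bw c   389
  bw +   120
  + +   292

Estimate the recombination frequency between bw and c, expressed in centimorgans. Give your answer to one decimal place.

29.0 centimorgans

The recombinant classes are + c and bw +: 158 + 120 = 278.
Recombination frequency = 278/959 = 0.2899 ≈ 29.0%, i.e. 29.0 centimorgans.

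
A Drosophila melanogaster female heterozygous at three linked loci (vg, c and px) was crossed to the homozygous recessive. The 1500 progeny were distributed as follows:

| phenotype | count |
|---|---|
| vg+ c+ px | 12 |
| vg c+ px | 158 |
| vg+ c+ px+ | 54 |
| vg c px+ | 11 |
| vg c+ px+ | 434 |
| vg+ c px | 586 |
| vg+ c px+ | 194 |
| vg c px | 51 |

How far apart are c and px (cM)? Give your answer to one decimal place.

The two most frequent reciprocal classes, vg+ c px and vg c+ px+, are the parental types, so the F1 was vg+ c px / vg c+ px+.
The two rarest classes, vg+ c+ px and vg c px+, are the double crossovers. Comparing them with the parentals, only the c allele has switched, so c is the middle locus and the order is px – c – vg.
Crossovers in the px–c interval produce the single-crossover classes vg+ c px+ and vg c+ px (194 + 158 = 352) plus the double crossovers (23).
RF(px–c) = (352 + 23) / 1500 = 375/1500 = 0.2500 → 25.0 cM.

25.0 cM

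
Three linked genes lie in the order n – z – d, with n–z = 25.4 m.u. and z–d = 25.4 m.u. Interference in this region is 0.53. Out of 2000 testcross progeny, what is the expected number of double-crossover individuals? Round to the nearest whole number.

61

Map distances give recombination frequencies of 0.254 and 0.254 for the two intervals.
With interference 0.53 (so coincidence = 0.47), expected double-crossover frequency = 0.254 × 0.254 × 0.47 = 0.03032.
Expected number = 0.03032 × 2000 = 60.65 ≈ 61.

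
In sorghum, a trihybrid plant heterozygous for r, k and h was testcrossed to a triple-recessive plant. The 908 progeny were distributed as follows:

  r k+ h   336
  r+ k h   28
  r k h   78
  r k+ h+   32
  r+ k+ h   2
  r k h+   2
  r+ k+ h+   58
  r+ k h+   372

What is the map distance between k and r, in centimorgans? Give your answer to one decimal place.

15.4 centimorgans

The two most frequent reciprocal classes, r k+ h and r+ k h+, are the parental types, so the F1 was r k+ h / r+ k h+.
The two rarest classes, r+ k+ h and r k h+, are the double crossovers. Comparing them with the parentals, only the r allele has switched, so r is the middle locus and the order is k – r – h.
Crossovers in the k–r interval produce the single-crossover classes r k h and r+ k+ h+ (78 + 58 = 136) plus the double crossovers (4).
RF(k–r) = (136 + 4) / 908 = 140/908 = 0.1542 → 15.4 centimorgans.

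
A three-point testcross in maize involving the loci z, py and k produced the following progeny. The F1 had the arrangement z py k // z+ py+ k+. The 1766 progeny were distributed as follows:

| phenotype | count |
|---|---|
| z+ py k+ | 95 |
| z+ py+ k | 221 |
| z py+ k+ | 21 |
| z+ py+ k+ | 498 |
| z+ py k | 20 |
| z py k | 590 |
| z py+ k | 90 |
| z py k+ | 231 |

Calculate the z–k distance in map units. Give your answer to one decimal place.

The two rarest classes, z+ py k and z py+ k+, are the double crossovers. Comparing them with the parentals, only the z allele has switched, so z is the middle locus and the order is py – z – k.
Crossovers in the z–k interval produce the single-crossover classes z py k+ and z+ py+ k (231 + 221 = 452) plus the double crossovers (41).
RF(z–k) = (452 + 41) / 1766 = 493/1766 = 0.2792 → 27.9 map units.

27.9 map units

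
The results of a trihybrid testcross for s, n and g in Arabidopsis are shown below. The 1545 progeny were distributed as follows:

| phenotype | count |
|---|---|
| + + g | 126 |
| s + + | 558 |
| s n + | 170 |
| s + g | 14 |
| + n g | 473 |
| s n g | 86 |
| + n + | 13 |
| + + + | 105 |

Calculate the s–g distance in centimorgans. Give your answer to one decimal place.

The two most frequent reciprocal classes, s + + and + n g, are the parental types, so the F1 was s + + / + n g.
The two rarest classes, s + g and + n +, are the double crossovers. Comparing them with the parentals, only the g allele has switched, so g is the middle locus and the order is n – g – s.
Crossovers in the g–s interval produce the single-crossover classes + + + and s n g (105 + 86 = 191) plus the double crossovers (27).
RF(g–s) = (191 + 27) / 1545 = 218/1545 = 0.1411 → 14.1 centimorgans.

14.1 centimorgans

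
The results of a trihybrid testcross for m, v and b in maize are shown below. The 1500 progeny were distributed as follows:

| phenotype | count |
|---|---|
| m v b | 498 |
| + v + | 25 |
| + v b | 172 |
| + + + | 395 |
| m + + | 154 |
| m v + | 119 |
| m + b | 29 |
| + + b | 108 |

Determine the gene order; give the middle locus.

The two most frequent reciprocal classes, m v b and + + +, are the parental types, so the F1 was m v b / + + +.
The two rarest classes, m + b and + v +, are the double crossovers. Comparing them with the parentals, only the v allele has switched, so v is the middle locus and the order is m – v – b.

v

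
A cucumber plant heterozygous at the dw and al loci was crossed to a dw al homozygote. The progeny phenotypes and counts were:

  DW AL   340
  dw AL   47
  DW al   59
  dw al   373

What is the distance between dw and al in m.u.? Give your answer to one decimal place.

12.9 m.u.

The two most frequent classes, DW AL (340) and dw al (373), are the parental types, so the F1 was DW AL / dw al.
The recombinant classes are DW al and dw AL: 59 + 47 = 106.
Recombination frequency = 106/819 = 0.1294 ≈ 12.9%, i.e. 12.9 m.u.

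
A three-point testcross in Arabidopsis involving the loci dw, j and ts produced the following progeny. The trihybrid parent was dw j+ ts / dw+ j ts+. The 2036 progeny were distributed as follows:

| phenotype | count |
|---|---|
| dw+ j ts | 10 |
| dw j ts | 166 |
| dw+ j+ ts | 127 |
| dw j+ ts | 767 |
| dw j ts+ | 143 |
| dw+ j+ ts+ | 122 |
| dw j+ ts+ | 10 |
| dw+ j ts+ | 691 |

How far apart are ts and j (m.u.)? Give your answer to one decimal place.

15.1 m.u.

The two rarest classes, dw j+ ts+ and dw+ j ts, are the double crossovers. Comparing them with the parentals, only the ts allele has switched, so ts is the middle locus and the order is dw – ts – j.
Crossovers in the ts–j interval produce the single-crossover classes dw j ts and dw+ j+ ts+ (166 + 122 = 288) plus the double crossovers (20).
RF(ts–j) = (288 + 20) / 2036 = 308/2036 = 0.1513 → 15.1 m.u.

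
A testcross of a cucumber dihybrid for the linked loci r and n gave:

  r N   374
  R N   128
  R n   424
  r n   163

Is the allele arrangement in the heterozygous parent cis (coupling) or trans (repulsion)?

trans

The two most frequent classes are R n (424) and r N (374); these are the parental (non-recombinant) types.
So the F1 carried R n on one chromosome and r N on the other — the recessive alleles are on opposite chromosomes (trans / repulsion).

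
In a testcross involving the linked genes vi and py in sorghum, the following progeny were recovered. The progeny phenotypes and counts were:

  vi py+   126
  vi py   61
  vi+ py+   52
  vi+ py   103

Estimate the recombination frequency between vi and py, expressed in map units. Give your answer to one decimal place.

The two most frequent classes, vi+ py (103) and vi py+ (126), are the parental types, so the F1 was vi+ py / vi py+.
The recombinant classes are vi+ py+ and vi py: 52 + 61 = 113.
Recombination frequency = 113/342 = 0.3304 ≈ 33.0%, i.e. 33.0 map units.

33.0 map units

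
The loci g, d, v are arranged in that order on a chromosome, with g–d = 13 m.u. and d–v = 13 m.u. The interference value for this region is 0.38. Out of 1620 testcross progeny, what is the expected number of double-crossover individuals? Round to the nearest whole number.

Map distances give recombination frequencies of 0.130 and 0.130 for the two intervals.
With interference 0.38 (so coincidence = 0.62), expected double-crossover frequency = 0.130 × 0.130 × 0.62 = 0.01048.
Expected number = 0.01048 × 1620 = 16.97 ≈ 17.

17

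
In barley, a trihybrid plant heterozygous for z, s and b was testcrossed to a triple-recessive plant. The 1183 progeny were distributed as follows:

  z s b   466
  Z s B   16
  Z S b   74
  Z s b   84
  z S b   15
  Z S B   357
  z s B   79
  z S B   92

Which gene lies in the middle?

s

The two most frequent reciprocal classes, z s b and Z S B, are the parental types, so the F1 was z s b / Z S B.
The two rarest classes, z S b and Z s B, are the double crossovers. Comparing them with the parentals, only the s allele has switched, so s is the middle locus and the order is b – s – z.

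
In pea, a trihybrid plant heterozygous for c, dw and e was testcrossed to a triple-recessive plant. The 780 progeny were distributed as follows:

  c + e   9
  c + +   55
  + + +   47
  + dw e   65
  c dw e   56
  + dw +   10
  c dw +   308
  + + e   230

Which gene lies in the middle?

The two most frequent reciprocal classes, c dw + and + + e, are the parental types, so the F1 was c dw + / + + e.
The two rarest classes, + dw + and c + e, are the double crossovers. Comparing them with the parentals, only the c allele has switched, so c is the middle locus and the order is e – c – dw.

c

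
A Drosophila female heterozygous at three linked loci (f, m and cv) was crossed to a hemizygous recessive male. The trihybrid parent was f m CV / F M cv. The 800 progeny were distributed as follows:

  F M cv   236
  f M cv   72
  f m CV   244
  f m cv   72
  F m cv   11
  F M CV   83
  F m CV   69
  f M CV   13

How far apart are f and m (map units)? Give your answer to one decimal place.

The two rarest classes, f M CV and F m cv, are the double crossovers. Comparing them with the parentals, only the m allele has switched, so m is the middle locus and the order is cv – m – f.
Crossovers in the m–f interval produce the single-crossover classes F m CV and f M cv (69 + 72 = 141) plus the double crossovers (24).
RF(m–f) = (141 + 24) / 800 = 165/800 = 0.2062 → 20.6 map units.

20.6 map units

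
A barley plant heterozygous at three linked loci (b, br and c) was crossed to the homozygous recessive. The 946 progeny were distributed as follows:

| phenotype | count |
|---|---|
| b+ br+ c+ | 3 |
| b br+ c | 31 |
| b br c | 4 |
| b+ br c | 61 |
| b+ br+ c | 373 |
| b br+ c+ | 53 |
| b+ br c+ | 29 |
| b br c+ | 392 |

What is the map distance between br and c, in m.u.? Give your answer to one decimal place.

12.8 m.u.

The two most frequent reciprocal classes, b br c+ and b+ br+ c, are the parental types, so the F1 was b br c+ / b+ br+ c.
The two rarest classes, b br c and b+ br+ c+, are the double crossovers. Comparing them with the parentals, only the c allele has switched, so c is the middle locus and the order is b – c – br.
Crossovers in the c–br interval produce the single-crossover classes b br+ c+ and b+ br c (53 + 61 = 114) plus the double crossovers (7).
RF(c–br) = (114 + 7) / 946 = 121/946 = 0.1279 → 12.8 m.u.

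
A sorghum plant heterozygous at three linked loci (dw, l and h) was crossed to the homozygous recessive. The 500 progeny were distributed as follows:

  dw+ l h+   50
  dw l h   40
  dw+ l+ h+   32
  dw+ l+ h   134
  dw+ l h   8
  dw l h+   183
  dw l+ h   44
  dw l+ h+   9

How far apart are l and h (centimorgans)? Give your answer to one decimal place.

17.8 centimorgans

The two most frequent reciprocal classes, dw+ l+ h and dw l h+, are the parental types, so the F1 was dw+ l+ h / dw l h+.
The two rarest classes, dw+ l h and dw l+ h+, are the double crossovers. Comparing them with the parentals, only the l allele has switched, so l is the middle locus and the order is dw – l – h.
Crossovers in the l–h interval produce the single-crossover classes dw+ l+ h+ and dw l h (32 + 40 = 72) plus the double crossovers (17).
RF(l–h) = (72 + 17) / 500 = 89/500 = 0.1780 → 17.8 centimorgans.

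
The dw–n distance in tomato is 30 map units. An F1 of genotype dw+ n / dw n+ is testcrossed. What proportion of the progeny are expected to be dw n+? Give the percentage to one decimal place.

A map distance of 30 map units corresponds to a recombination frequency of 0.300.
The F1 is dw+ n / dw n+, so dw n+ is a parental gamete class with expected frequency (1 − r)/2 = 0.700/2 = 0.3500.
That is 0.3500 = 35.0% of the progeny.

35.0%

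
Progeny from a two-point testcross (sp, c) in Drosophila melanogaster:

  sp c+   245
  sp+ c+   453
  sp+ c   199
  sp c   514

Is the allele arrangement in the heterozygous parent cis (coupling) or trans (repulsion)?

The two most frequent classes are sp+ c+ (453) and sp c (514); these are the parental (non-recombinant) types.
So the F1 carried sp+ c+ on one chromosome and sp c on the other — the recessive alleles are on the same chromosome (cis / coupling).

cis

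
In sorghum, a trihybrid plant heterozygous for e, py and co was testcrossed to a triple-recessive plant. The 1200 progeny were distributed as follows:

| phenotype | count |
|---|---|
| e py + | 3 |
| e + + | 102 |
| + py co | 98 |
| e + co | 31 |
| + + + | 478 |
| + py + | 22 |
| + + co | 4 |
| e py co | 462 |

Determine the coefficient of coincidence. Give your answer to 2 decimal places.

0.68

The two most frequent reciprocal classes, + + + and e py co, are the parental types, so the F1 was + + + / e py co.
The two rarest classes, + + co and e py +, are the double crossovers. Comparing them with the parentals, only the co allele has switched, so co is the middle locus and the order is e – co – py.
e–co: (200 + 7)/1200 = 0.1725; co–py: (53 + 7)/1200 = 0.0500.
Expected DCO frequency = 0.1725 × 0.0500 ≈ 0.00862; observed = 7/1200 ≈ 0.00583.
Coefficient of coincidence = 0.00583/0.00862 ≈ 0.68.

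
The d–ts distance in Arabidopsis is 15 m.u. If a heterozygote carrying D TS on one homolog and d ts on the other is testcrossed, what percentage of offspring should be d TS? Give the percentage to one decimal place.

7.5%

A map distance of 15 m.u. corresponds to a recombination frequency of 0.150.
The F1 is D TS / d ts, so d TS is a recombinant gamete class with expected frequency r/2 = 0.150/2 = 0.0750.
That is 0.0750 = 7.5% of the progeny.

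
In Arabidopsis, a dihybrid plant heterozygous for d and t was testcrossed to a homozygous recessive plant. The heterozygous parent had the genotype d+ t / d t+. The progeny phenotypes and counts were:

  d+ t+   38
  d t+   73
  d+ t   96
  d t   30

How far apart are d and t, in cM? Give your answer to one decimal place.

28.7 cM

The recombinant classes are d+ t+ and d t: 38 + 30 = 68.
Recombination frequency = 68/237 = 0.2869 ≈ 28.7%, i.e. 28.7 cM.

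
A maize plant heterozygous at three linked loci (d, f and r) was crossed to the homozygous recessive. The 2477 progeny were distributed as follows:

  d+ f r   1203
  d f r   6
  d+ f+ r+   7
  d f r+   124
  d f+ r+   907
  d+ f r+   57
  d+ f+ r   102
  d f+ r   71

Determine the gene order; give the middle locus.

The two most frequent reciprocal classes, d f+ r+ and d+ f r, are the parental types, so the F1 was d f+ r+ / d+ f r.
The two rarest classes, d+ f+ r+ and d f r, are the double crossovers. Comparing them with the parentals, only the d allele has switched, so d is the middle locus and the order is f – d – r.

d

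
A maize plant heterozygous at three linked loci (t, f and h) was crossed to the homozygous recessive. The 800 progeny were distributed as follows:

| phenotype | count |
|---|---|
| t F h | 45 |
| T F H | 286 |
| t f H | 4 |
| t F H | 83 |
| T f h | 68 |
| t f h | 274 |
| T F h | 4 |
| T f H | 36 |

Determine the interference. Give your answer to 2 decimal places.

The two most frequent reciprocal classes, t f h and T F H, are the parental types, so the F1 was t f h / T F H.
The two rarest classes, t f H and T F h, are the double crossovers. Comparing them with the parentals, only the h allele has switched, so h is the middle locus and the order is t – h – f.
t–h: (151 + 8)/800 = 0.1988; h–f: (81 + 8)/800 = 0.1113.
Expected DCO frequency = 0.1988 × 0.1113 ≈ 0.02213; observed = 8/800 ≈ 0.01000.
Coefficient of coincidence = 0.01000/0.02213 ≈ 0.45; interference = 1 − 0.45 = 0.55.

0.55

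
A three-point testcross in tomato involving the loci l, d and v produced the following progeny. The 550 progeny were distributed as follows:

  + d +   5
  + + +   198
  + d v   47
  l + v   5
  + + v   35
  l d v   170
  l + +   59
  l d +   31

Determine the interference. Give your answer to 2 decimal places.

0.38

The two most frequent reciprocal classes, l d v and + + +, are the parental types, so the F1 was l d v / + + +.
The two rarest classes, l + v and + d +, are the double crossovers. Comparing them with the parentals, only the d allele has switched, so d is the middle locus and the order is v – d – l.
v–d: (66 + 10)/550 = 0.1382; d–l: (106 + 10)/550 = 0.2109.
Expected DCO frequency = 0.1382 × 0.2109 ≈ 0.02915; observed = 10/550 ≈ 0.01818.
Coefficient of coincidence = 0.01818/0.02915 ≈ 0.62; interference = 1 − 0.62 = 0.38.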